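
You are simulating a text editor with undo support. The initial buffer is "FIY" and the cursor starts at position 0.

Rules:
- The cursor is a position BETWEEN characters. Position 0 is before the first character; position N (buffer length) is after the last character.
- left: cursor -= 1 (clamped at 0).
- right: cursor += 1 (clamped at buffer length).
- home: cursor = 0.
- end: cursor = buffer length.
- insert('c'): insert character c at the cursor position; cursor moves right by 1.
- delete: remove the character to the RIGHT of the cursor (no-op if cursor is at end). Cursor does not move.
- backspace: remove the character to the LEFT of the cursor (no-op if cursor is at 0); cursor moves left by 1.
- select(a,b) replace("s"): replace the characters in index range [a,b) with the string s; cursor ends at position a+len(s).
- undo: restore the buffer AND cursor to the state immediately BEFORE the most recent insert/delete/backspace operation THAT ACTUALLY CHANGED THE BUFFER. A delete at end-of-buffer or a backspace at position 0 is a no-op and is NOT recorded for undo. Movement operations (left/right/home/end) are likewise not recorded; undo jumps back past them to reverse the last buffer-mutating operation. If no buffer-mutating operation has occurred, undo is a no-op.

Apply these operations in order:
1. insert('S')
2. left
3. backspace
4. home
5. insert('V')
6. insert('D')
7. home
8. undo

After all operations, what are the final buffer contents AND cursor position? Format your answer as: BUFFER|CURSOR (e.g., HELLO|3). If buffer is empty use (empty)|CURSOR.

Answer: VSFIY|1

Derivation:
After op 1 (insert('S')): buf='SFIY' cursor=1
After op 2 (left): buf='SFIY' cursor=0
After op 3 (backspace): buf='SFIY' cursor=0
After op 4 (home): buf='SFIY' cursor=0
After op 5 (insert('V')): buf='VSFIY' cursor=1
After op 6 (insert('D')): buf='VDSFIY' cursor=2
After op 7 (home): buf='VDSFIY' cursor=0
After op 8 (undo): buf='VSFIY' cursor=1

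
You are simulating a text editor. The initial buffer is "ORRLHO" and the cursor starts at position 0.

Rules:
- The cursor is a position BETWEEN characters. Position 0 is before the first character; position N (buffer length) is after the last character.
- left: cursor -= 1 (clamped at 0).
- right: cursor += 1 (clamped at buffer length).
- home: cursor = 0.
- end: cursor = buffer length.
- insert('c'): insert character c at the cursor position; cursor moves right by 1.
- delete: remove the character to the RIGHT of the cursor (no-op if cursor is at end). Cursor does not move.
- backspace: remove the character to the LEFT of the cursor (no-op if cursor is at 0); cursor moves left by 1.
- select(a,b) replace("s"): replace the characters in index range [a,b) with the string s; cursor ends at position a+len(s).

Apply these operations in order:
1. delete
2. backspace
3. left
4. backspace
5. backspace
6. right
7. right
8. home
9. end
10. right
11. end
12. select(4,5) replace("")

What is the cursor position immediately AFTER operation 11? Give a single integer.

After op 1 (delete): buf='RRLHO' cursor=0
After op 2 (backspace): buf='RRLHO' cursor=0
After op 3 (left): buf='RRLHO' cursor=0
After op 4 (backspace): buf='RRLHO' cursor=0
After op 5 (backspace): buf='RRLHO' cursor=0
After op 6 (right): buf='RRLHO' cursor=1
After op 7 (right): buf='RRLHO' cursor=2
After op 8 (home): buf='RRLHO' cursor=0
After op 9 (end): buf='RRLHO' cursor=5
After op 10 (right): buf='RRLHO' cursor=5
After op 11 (end): buf='RRLHO' cursor=5

Answer: 5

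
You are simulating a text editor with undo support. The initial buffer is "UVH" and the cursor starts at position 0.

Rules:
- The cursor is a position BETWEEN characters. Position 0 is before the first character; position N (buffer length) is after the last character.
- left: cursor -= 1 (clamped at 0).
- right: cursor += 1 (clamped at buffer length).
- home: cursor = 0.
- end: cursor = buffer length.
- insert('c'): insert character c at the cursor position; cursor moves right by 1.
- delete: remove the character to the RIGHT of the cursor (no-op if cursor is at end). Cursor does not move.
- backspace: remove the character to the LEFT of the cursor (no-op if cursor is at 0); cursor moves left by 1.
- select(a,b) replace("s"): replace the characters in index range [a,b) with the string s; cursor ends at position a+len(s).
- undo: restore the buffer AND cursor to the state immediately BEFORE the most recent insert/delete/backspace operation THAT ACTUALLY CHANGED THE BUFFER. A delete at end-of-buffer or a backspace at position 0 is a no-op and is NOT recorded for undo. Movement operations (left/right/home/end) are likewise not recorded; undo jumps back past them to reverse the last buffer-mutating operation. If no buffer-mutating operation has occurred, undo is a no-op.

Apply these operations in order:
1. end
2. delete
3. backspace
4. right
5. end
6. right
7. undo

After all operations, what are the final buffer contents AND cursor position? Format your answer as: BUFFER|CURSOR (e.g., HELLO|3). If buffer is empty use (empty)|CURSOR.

After op 1 (end): buf='UVH' cursor=3
After op 2 (delete): buf='UVH' cursor=3
After op 3 (backspace): buf='UV' cursor=2
After op 4 (right): buf='UV' cursor=2
After op 5 (end): buf='UV' cursor=2
After op 6 (right): buf='UV' cursor=2
After op 7 (undo): buf='UVH' cursor=3

Answer: UVH|3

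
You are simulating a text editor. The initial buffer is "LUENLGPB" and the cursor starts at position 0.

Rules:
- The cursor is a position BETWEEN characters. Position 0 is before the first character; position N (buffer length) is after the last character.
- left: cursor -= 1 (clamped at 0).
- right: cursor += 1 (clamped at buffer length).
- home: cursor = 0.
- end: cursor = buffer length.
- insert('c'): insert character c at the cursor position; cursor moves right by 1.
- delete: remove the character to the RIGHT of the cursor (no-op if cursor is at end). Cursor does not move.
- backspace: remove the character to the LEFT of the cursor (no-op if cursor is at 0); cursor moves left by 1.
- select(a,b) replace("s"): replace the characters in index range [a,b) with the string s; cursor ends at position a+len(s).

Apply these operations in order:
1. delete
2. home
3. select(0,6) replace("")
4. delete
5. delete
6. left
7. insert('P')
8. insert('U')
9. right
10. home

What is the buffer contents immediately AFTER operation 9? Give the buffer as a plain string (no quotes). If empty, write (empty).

After op 1 (delete): buf='UENLGPB' cursor=0
After op 2 (home): buf='UENLGPB' cursor=0
After op 3 (select(0,6) replace("")): buf='B' cursor=0
After op 4 (delete): buf='(empty)' cursor=0
After op 5 (delete): buf='(empty)' cursor=0
After op 6 (left): buf='(empty)' cursor=0
After op 7 (insert('P')): buf='P' cursor=1
After op 8 (insert('U')): buf='PU' cursor=2
After op 9 (right): buf='PU' cursor=2

Answer: PU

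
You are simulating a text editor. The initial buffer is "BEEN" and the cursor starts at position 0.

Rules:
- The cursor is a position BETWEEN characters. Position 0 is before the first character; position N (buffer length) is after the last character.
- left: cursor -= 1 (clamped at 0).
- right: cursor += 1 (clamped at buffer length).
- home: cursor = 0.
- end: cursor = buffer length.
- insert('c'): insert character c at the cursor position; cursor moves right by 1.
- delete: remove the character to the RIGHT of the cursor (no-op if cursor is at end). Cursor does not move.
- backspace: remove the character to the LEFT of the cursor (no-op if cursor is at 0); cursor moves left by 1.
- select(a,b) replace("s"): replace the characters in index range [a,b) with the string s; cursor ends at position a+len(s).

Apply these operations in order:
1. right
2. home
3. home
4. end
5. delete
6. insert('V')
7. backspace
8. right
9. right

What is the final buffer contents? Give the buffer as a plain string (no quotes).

Answer: BEEN

Derivation:
After op 1 (right): buf='BEEN' cursor=1
After op 2 (home): buf='BEEN' cursor=0
After op 3 (home): buf='BEEN' cursor=0
After op 4 (end): buf='BEEN' cursor=4
After op 5 (delete): buf='BEEN' cursor=4
After op 6 (insert('V')): buf='BEENV' cursor=5
After op 7 (backspace): buf='BEEN' cursor=4
After op 8 (right): buf='BEEN' cursor=4
After op 9 (right): buf='BEEN' cursor=4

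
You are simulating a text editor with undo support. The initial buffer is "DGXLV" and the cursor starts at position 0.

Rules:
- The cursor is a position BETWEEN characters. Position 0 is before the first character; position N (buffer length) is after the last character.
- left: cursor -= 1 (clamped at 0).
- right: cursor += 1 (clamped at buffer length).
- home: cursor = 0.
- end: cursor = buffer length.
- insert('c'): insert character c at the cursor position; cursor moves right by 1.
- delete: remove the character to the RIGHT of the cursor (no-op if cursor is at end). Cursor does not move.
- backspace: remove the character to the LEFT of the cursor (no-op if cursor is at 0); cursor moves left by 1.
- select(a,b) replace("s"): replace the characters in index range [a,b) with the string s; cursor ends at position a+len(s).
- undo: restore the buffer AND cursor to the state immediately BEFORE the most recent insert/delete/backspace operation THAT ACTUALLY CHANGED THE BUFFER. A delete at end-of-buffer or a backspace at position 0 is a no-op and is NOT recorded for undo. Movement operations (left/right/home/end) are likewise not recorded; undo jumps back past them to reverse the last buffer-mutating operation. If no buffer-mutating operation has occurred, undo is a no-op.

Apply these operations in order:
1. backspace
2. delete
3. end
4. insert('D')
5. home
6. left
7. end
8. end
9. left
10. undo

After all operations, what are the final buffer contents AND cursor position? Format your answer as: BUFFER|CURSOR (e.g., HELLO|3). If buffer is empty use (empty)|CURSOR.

Answer: GXLV|4

Derivation:
After op 1 (backspace): buf='DGXLV' cursor=0
After op 2 (delete): buf='GXLV' cursor=0
After op 3 (end): buf='GXLV' cursor=4
After op 4 (insert('D')): buf='GXLVD' cursor=5
After op 5 (home): buf='GXLVD' cursor=0
After op 6 (left): buf='GXLVD' cursor=0
After op 7 (end): buf='GXLVD' cursor=5
After op 8 (end): buf='GXLVD' cursor=5
After op 9 (left): buf='GXLVD' cursor=4
After op 10 (undo): buf='GXLV' cursor=4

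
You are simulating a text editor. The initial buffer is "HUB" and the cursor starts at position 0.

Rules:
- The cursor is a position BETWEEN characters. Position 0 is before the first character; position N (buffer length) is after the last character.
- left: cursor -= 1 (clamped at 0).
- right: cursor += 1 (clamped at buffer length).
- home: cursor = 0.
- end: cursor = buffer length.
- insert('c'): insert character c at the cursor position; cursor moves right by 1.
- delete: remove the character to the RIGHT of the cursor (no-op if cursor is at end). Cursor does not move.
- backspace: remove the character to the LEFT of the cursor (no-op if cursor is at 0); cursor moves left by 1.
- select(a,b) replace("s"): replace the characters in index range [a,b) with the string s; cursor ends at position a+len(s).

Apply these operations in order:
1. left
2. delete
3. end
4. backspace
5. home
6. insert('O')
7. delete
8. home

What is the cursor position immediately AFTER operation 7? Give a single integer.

After op 1 (left): buf='HUB' cursor=0
After op 2 (delete): buf='UB' cursor=0
After op 3 (end): buf='UB' cursor=2
After op 4 (backspace): buf='U' cursor=1
After op 5 (home): buf='U' cursor=0
After op 6 (insert('O')): buf='OU' cursor=1
After op 7 (delete): buf='O' cursor=1

Answer: 1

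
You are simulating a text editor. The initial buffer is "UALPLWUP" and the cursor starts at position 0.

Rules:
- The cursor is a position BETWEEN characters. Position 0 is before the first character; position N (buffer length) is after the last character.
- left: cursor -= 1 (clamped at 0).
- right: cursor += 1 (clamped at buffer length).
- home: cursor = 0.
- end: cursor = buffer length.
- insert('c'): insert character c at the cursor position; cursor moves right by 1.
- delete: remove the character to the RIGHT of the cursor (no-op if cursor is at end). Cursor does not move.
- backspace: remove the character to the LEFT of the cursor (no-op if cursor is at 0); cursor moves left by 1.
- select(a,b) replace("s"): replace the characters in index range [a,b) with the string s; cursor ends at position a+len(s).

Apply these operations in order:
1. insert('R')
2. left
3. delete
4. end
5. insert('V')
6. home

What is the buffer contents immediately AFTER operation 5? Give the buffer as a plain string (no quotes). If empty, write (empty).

After op 1 (insert('R')): buf='RUALPLWUP' cursor=1
After op 2 (left): buf='RUALPLWUP' cursor=0
After op 3 (delete): buf='UALPLWUP' cursor=0
After op 4 (end): buf='UALPLWUP' cursor=8
After op 5 (insert('V')): buf='UALPLWUPV' cursor=9

Answer: UALPLWUPV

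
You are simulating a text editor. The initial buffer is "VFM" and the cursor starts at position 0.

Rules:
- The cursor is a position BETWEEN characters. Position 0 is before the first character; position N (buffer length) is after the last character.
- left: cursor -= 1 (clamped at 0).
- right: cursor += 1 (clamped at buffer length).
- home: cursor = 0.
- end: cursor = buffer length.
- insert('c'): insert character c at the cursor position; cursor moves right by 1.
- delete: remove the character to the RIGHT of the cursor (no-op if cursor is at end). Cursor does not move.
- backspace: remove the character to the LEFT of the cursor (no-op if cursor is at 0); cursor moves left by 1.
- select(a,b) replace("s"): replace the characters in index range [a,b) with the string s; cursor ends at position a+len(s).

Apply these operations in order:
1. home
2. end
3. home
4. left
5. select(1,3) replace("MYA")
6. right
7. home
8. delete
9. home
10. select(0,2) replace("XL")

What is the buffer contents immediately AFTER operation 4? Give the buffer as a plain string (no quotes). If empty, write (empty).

Answer: VFM

Derivation:
After op 1 (home): buf='VFM' cursor=0
After op 2 (end): buf='VFM' cursor=3
After op 3 (home): buf='VFM' cursor=0
After op 4 (left): buf='VFM' cursor=0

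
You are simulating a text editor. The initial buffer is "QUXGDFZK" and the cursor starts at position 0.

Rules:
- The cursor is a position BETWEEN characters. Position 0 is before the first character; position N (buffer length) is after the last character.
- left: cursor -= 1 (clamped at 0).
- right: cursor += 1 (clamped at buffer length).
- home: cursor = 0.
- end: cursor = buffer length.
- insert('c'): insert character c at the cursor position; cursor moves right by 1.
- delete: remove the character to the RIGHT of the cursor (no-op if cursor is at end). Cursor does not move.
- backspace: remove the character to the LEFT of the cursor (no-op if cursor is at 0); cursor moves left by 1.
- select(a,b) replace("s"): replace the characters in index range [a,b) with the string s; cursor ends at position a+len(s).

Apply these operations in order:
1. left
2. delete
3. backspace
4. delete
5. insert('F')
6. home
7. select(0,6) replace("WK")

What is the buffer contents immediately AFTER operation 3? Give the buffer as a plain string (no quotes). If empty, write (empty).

Answer: UXGDFZK

Derivation:
After op 1 (left): buf='QUXGDFZK' cursor=0
After op 2 (delete): buf='UXGDFZK' cursor=0
After op 3 (backspace): buf='UXGDFZK' cursor=0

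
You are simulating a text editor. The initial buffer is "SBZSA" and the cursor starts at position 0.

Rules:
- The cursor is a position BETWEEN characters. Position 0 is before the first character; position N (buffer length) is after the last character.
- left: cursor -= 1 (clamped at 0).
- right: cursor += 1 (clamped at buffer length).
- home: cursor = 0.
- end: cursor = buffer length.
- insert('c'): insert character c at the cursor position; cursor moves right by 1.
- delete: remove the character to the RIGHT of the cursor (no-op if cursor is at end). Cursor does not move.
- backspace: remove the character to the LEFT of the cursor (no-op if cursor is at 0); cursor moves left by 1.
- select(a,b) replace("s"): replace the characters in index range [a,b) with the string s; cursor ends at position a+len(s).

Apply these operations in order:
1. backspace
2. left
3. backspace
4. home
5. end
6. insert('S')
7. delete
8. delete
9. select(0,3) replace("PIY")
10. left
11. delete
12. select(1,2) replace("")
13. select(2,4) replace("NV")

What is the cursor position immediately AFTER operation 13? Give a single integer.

Answer: 4

Derivation:
After op 1 (backspace): buf='SBZSA' cursor=0
After op 2 (left): buf='SBZSA' cursor=0
After op 3 (backspace): buf='SBZSA' cursor=0
After op 4 (home): buf='SBZSA' cursor=0
After op 5 (end): buf='SBZSA' cursor=5
After op 6 (insert('S')): buf='SBZSAS' cursor=6
After op 7 (delete): buf='SBZSAS' cursor=6
After op 8 (delete): buf='SBZSAS' cursor=6
After op 9 (select(0,3) replace("PIY")): buf='PIYSAS' cursor=3
After op 10 (left): buf='PIYSAS' cursor=2
After op 11 (delete): buf='PISAS' cursor=2
After op 12 (select(1,2) replace("")): buf='PSAS' cursor=1
After op 13 (select(2,4) replace("NV")): buf='PSNV' cursor=4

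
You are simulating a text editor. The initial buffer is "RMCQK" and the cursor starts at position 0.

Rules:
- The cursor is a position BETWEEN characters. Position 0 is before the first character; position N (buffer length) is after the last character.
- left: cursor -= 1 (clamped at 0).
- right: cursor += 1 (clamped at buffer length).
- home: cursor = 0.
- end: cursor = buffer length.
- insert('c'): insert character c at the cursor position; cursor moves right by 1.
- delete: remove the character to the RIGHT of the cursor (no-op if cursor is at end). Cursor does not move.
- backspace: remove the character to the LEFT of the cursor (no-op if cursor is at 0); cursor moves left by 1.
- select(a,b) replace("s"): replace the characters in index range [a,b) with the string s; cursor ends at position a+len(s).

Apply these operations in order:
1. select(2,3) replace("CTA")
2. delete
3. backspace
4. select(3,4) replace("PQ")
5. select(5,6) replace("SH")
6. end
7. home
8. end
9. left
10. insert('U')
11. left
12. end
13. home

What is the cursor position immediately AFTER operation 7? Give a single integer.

After op 1 (select(2,3) replace("CTA")): buf='RMCTAQK' cursor=5
After op 2 (delete): buf='RMCTAK' cursor=5
After op 3 (backspace): buf='RMCTK' cursor=4
After op 4 (select(3,4) replace("PQ")): buf='RMCPQK' cursor=5
After op 5 (select(5,6) replace("SH")): buf='RMCPQSH' cursor=7
After op 6 (end): buf='RMCPQSH' cursor=7
After op 7 (home): buf='RMCPQSH' cursor=0

Answer: 0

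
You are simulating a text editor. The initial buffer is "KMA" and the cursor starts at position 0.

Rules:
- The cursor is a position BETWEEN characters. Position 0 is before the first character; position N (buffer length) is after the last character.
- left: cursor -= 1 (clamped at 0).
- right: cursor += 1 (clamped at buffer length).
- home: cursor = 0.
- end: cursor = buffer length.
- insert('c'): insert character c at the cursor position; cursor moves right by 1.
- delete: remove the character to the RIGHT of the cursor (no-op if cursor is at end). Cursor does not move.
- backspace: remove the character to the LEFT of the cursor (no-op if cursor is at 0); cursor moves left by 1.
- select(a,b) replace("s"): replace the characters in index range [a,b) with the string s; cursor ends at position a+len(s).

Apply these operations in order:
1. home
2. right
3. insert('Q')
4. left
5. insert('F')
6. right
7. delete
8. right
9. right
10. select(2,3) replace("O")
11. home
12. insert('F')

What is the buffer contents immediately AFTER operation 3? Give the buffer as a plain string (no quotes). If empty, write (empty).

Answer: KQMA

Derivation:
After op 1 (home): buf='KMA' cursor=0
After op 2 (right): buf='KMA' cursor=1
After op 3 (insert('Q')): buf='KQMA' cursor=2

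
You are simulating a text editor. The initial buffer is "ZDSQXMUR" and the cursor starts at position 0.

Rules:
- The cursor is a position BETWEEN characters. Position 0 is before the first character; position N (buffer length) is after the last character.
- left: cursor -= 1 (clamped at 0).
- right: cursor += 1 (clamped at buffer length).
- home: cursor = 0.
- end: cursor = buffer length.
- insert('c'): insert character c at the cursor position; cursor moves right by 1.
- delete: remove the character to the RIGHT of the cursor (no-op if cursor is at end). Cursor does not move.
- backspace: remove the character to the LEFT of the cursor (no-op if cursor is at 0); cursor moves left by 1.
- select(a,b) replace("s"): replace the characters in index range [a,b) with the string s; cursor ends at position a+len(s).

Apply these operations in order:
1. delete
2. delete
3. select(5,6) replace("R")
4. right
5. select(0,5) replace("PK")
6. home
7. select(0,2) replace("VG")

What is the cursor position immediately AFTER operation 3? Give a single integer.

After op 1 (delete): buf='DSQXMUR' cursor=0
After op 2 (delete): buf='SQXMUR' cursor=0
After op 3 (select(5,6) replace("R")): buf='SQXMUR' cursor=6

Answer: 6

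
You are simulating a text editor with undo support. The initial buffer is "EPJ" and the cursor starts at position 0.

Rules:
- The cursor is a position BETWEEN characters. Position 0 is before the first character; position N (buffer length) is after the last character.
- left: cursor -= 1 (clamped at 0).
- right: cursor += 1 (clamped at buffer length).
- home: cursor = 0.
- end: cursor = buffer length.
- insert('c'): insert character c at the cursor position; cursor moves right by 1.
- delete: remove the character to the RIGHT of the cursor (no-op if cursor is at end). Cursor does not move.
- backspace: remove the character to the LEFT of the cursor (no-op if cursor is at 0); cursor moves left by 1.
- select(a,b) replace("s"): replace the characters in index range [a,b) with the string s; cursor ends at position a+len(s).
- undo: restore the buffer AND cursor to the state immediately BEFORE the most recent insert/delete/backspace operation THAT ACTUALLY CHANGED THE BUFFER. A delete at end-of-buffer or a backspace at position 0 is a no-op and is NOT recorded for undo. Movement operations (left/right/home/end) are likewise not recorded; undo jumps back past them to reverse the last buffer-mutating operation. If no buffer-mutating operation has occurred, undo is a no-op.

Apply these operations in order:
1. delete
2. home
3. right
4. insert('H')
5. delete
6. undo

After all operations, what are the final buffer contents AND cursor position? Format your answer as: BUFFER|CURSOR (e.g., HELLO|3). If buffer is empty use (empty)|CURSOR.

Answer: PHJ|2

Derivation:
After op 1 (delete): buf='PJ' cursor=0
After op 2 (home): buf='PJ' cursor=0
After op 3 (right): buf='PJ' cursor=1
After op 4 (insert('H')): buf='PHJ' cursor=2
After op 5 (delete): buf='PH' cursor=2
After op 6 (undo): buf='PHJ' cursor=2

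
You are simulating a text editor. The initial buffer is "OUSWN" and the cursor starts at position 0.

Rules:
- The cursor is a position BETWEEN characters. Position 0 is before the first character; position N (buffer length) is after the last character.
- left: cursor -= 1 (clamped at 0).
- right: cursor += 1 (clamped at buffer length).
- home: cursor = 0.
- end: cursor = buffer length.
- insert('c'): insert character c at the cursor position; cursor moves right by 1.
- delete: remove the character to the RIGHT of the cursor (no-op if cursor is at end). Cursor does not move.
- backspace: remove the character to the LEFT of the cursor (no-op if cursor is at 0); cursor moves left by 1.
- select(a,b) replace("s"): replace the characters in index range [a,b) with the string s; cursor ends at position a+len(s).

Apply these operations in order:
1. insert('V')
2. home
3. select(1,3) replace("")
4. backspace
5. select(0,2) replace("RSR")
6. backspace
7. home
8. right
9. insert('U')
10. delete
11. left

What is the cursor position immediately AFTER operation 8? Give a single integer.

Answer: 1

Derivation:
After op 1 (insert('V')): buf='VOUSWN' cursor=1
After op 2 (home): buf='VOUSWN' cursor=0
After op 3 (select(1,3) replace("")): buf='VSWN' cursor=1
After op 4 (backspace): buf='SWN' cursor=0
After op 5 (select(0,2) replace("RSR")): buf='RSRN' cursor=3
After op 6 (backspace): buf='RSN' cursor=2
After op 7 (home): buf='RSN' cursor=0
After op 8 (right): buf='RSN' cursor=1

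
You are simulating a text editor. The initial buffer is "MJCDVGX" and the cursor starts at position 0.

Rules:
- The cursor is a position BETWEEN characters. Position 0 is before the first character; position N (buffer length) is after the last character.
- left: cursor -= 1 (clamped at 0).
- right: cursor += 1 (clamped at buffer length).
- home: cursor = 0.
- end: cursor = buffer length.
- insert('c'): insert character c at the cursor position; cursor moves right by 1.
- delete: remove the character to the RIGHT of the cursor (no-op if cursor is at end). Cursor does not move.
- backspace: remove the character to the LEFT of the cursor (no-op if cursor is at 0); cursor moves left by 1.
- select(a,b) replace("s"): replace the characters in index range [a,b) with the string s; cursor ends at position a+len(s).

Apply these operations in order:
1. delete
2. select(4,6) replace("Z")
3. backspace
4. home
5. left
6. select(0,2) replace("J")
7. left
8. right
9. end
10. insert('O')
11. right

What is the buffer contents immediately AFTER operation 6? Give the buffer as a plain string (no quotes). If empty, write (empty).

After op 1 (delete): buf='JCDVGX' cursor=0
After op 2 (select(4,6) replace("Z")): buf='JCDVZ' cursor=5
After op 3 (backspace): buf='JCDV' cursor=4
After op 4 (home): buf='JCDV' cursor=0
After op 5 (left): buf='JCDV' cursor=0
After op 6 (select(0,2) replace("J")): buf='JDV' cursor=1

Answer: JDV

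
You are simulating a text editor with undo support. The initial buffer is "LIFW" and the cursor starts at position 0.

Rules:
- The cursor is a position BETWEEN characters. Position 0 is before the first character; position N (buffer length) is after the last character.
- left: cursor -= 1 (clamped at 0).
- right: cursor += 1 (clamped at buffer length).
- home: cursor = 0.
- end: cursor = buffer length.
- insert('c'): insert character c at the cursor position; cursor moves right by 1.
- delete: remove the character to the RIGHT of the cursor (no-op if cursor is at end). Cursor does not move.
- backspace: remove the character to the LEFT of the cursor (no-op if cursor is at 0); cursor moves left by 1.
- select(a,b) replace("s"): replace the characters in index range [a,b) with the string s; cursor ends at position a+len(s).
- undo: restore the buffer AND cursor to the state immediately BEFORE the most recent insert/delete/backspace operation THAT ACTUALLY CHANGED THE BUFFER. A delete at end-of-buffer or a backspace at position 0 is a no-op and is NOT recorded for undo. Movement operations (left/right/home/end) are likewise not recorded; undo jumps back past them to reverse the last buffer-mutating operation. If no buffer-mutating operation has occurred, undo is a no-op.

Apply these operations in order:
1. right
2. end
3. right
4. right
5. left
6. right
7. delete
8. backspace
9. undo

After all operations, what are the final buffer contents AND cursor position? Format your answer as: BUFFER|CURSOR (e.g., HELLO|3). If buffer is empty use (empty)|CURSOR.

After op 1 (right): buf='LIFW' cursor=1
After op 2 (end): buf='LIFW' cursor=4
After op 3 (right): buf='LIFW' cursor=4
After op 4 (right): buf='LIFW' cursor=4
After op 5 (left): buf='LIFW' cursor=3
After op 6 (right): buf='LIFW' cursor=4
After op 7 (delete): buf='LIFW' cursor=4
After op 8 (backspace): buf='LIF' cursor=3
After op 9 (undo): buf='LIFW' cursor=4

Answer: LIFW|4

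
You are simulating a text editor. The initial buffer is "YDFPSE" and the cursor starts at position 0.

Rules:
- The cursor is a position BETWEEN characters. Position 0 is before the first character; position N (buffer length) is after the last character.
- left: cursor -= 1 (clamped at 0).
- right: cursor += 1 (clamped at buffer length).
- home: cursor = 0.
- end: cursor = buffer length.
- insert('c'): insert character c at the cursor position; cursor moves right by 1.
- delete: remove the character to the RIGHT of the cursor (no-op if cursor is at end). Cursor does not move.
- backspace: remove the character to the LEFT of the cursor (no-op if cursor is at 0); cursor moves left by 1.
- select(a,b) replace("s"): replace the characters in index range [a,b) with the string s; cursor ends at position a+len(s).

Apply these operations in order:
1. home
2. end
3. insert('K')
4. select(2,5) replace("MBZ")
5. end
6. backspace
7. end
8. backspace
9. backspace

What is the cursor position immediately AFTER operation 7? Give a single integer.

Answer: 6

Derivation:
After op 1 (home): buf='YDFPSE' cursor=0
After op 2 (end): buf='YDFPSE' cursor=6
After op 3 (insert('K')): buf='YDFPSEK' cursor=7
After op 4 (select(2,5) replace("MBZ")): buf='YDMBZEK' cursor=5
After op 5 (end): buf='YDMBZEK' cursor=7
After op 6 (backspace): buf='YDMBZE' cursor=6
After op 7 (end): buf='YDMBZE' cursor=6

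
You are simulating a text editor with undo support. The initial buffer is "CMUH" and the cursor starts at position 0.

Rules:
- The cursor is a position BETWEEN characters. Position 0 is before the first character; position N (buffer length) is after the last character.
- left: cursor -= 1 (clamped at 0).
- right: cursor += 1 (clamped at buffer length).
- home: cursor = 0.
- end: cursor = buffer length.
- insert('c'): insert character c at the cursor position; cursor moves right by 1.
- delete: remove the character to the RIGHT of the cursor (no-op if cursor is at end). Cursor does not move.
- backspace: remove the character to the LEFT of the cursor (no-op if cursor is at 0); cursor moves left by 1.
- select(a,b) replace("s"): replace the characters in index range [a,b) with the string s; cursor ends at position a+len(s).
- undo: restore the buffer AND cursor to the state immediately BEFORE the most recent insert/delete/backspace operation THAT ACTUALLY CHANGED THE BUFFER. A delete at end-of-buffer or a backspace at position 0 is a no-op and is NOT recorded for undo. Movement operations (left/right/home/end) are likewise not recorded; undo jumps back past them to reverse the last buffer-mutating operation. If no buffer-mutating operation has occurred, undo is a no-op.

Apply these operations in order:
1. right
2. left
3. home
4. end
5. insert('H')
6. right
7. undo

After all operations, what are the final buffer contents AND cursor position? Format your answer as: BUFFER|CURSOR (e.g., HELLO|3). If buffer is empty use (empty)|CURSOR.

Answer: CMUH|4

Derivation:
After op 1 (right): buf='CMUH' cursor=1
After op 2 (left): buf='CMUH' cursor=0
After op 3 (home): buf='CMUH' cursor=0
After op 4 (end): buf='CMUH' cursor=4
After op 5 (insert('H')): buf='CMUHH' cursor=5
After op 6 (right): buf='CMUHH' cursor=5
After op 7 (undo): buf='CMUH' cursor=4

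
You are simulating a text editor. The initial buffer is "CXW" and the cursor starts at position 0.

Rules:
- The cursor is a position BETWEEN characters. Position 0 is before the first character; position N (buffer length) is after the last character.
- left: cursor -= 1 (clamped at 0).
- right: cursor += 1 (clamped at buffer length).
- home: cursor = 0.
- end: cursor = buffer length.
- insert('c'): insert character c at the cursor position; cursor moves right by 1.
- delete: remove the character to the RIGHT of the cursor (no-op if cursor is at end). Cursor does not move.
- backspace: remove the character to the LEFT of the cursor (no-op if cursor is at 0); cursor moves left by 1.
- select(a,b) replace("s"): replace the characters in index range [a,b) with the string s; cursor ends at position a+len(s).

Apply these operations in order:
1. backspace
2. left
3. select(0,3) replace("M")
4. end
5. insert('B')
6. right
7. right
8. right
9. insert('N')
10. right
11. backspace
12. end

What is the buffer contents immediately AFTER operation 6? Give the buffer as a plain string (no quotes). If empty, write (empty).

After op 1 (backspace): buf='CXW' cursor=0
After op 2 (left): buf='CXW' cursor=0
After op 3 (select(0,3) replace("M")): buf='M' cursor=1
After op 4 (end): buf='M' cursor=1
After op 5 (insert('B')): buf='MB' cursor=2
After op 6 (right): buf='MB' cursor=2

Answer: MB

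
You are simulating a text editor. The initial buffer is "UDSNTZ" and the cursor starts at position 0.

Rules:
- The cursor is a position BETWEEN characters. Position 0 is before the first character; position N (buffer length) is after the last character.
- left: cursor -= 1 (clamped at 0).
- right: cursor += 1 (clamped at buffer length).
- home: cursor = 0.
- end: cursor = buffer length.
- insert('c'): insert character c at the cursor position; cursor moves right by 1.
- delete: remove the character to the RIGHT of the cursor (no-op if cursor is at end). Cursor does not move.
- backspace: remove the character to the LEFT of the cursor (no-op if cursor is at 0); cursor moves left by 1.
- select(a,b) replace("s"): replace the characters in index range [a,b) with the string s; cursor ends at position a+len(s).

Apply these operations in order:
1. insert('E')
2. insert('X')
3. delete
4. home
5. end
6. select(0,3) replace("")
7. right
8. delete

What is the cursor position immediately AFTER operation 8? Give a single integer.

Answer: 1

Derivation:
After op 1 (insert('E')): buf='EUDSNTZ' cursor=1
After op 2 (insert('X')): buf='EXUDSNTZ' cursor=2
After op 3 (delete): buf='EXDSNTZ' cursor=2
After op 4 (home): buf='EXDSNTZ' cursor=0
After op 5 (end): buf='EXDSNTZ' cursor=7
After op 6 (select(0,3) replace("")): buf='SNTZ' cursor=0
After op 7 (right): buf='SNTZ' cursor=1
After op 8 (delete): buf='STZ' cursor=1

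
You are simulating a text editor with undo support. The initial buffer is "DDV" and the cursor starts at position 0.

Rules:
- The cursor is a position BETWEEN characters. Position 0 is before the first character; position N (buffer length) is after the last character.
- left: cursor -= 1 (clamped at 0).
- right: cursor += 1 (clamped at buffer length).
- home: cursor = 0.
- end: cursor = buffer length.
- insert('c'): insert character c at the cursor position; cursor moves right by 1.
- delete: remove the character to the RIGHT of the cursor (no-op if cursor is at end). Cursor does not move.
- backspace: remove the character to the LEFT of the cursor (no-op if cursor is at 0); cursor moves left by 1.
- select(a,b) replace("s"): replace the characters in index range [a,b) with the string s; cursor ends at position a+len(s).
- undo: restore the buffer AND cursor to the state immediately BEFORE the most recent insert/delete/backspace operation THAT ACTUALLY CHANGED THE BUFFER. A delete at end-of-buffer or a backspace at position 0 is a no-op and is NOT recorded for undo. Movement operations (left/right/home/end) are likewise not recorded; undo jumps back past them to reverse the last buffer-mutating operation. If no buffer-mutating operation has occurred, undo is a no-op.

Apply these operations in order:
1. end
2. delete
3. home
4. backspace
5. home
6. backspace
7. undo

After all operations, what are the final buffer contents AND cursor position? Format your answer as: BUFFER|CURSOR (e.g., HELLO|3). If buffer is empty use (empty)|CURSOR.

After op 1 (end): buf='DDV' cursor=3
After op 2 (delete): buf='DDV' cursor=3
After op 3 (home): buf='DDV' cursor=0
After op 4 (backspace): buf='DDV' cursor=0
After op 5 (home): buf='DDV' cursor=0
After op 6 (backspace): buf='DDV' cursor=0
After op 7 (undo): buf='DDV' cursor=0

Answer: DDV|0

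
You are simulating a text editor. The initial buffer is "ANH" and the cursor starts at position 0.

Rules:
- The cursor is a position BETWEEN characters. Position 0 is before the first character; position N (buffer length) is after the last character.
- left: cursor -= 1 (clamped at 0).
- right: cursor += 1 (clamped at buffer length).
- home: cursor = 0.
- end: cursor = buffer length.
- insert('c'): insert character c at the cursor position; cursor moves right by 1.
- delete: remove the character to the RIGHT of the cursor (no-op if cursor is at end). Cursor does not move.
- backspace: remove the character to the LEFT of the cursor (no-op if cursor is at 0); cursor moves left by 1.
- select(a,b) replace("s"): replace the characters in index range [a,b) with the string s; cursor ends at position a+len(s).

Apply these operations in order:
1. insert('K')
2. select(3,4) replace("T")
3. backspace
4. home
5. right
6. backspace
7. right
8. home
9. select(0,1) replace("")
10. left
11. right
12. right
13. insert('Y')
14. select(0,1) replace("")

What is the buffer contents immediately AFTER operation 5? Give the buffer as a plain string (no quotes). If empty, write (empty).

After op 1 (insert('K')): buf='KANH' cursor=1
After op 2 (select(3,4) replace("T")): buf='KANT' cursor=4
After op 3 (backspace): buf='KAN' cursor=3
After op 4 (home): buf='KAN' cursor=0
After op 5 (right): buf='KAN' cursor=1

Answer: KAN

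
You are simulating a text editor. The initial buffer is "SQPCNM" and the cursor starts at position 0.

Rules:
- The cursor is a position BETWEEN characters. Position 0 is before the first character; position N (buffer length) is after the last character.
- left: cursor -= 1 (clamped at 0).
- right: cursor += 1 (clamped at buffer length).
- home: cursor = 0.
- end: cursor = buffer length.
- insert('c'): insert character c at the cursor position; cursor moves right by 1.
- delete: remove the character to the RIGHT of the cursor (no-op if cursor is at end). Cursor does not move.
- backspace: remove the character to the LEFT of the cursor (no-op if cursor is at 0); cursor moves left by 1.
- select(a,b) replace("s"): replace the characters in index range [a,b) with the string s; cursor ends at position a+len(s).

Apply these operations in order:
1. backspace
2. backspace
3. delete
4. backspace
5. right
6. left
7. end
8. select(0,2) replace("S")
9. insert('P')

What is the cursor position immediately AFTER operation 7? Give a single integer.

After op 1 (backspace): buf='SQPCNM' cursor=0
After op 2 (backspace): buf='SQPCNM' cursor=0
After op 3 (delete): buf='QPCNM' cursor=0
After op 4 (backspace): buf='QPCNM' cursor=0
After op 5 (right): buf='QPCNM' cursor=1
After op 6 (left): buf='QPCNM' cursor=0
After op 7 (end): buf='QPCNM' cursor=5

Answer: 5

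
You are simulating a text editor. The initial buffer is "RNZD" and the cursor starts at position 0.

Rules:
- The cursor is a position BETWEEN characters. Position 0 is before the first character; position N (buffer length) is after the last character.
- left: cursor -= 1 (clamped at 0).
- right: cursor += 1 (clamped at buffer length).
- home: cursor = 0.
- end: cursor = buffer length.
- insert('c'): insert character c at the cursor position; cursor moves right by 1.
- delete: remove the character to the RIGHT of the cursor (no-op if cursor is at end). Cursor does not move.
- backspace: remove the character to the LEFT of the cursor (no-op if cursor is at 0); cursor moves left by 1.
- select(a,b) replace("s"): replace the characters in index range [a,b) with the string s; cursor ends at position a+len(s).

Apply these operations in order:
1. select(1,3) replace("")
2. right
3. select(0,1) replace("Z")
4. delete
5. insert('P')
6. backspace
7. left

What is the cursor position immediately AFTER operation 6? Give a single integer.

After op 1 (select(1,3) replace("")): buf='RD' cursor=1
After op 2 (right): buf='RD' cursor=2
After op 3 (select(0,1) replace("Z")): buf='ZD' cursor=1
After op 4 (delete): buf='Z' cursor=1
After op 5 (insert('P')): buf='ZP' cursor=2
After op 6 (backspace): buf='Z' cursor=1

Answer: 1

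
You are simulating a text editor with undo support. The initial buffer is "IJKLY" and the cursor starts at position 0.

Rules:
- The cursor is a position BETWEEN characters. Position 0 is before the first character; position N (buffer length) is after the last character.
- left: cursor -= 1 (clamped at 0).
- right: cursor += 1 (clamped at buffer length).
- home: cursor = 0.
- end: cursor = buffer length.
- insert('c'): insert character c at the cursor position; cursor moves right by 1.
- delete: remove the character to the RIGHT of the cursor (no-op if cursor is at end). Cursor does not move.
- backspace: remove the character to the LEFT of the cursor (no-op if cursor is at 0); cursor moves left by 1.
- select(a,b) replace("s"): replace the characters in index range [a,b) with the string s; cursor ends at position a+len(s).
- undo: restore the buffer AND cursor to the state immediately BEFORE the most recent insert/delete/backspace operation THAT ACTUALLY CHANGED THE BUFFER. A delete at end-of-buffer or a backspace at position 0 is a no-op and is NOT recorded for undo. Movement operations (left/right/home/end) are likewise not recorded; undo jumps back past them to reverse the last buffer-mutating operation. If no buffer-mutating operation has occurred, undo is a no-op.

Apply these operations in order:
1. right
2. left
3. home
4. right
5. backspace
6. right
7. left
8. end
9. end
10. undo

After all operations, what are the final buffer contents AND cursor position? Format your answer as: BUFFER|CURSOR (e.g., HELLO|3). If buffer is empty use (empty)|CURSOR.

After op 1 (right): buf='IJKLY' cursor=1
After op 2 (left): buf='IJKLY' cursor=0
After op 3 (home): buf='IJKLY' cursor=0
After op 4 (right): buf='IJKLY' cursor=1
After op 5 (backspace): buf='JKLY' cursor=0
After op 6 (right): buf='JKLY' cursor=1
After op 7 (left): buf='JKLY' cursor=0
After op 8 (end): buf='JKLY' cursor=4
After op 9 (end): buf='JKLY' cursor=4
After op 10 (undo): buf='IJKLY' cursor=1

Answer: IJKLY|1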